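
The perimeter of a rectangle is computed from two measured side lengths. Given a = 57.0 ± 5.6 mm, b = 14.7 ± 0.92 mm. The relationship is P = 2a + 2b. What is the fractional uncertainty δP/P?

For a sum/difference, combine absolute errors in quadrature:
  (2·δa)² = 125;  (2·δb)² = 3.39
δP = √(129) = 11.4 mm
P = 143 mm, so δP/P = 11.4/143 = 0.0792.

0.0792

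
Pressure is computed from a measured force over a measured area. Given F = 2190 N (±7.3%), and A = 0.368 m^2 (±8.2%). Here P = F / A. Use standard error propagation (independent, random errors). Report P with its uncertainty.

Since P is a product/quotient, work with relative uncertainties:
  (1·δF/F)² = (1×0.0730)² = 0.00533;  (-1·δA/A)² = (-1×0.0820)² = 0.00672
δP/P = √(0.0121) = 0.110
P = 5950 Pa, so δP = 0.110 × 5950 = 653 Pa.

5950 ± 653 Pa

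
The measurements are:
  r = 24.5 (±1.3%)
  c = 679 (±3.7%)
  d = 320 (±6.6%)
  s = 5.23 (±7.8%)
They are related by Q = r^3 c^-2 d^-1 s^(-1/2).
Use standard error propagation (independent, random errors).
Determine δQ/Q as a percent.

11.3%

Q is a product of powers, so relative uncertainties combine in quadrature:
  (3·δr/r)² = (3×0.0130)² = 0.00152;  (-2·δc/c)² = (-2×0.0370)² = 0.00548;  (-1·δd/d)² = (-1×0.0660)² = 0.00436;  (−½·δs/s)² = (-0.5×0.0780)² = 0.00152
δQ/Q = √(0.0129) = 0.113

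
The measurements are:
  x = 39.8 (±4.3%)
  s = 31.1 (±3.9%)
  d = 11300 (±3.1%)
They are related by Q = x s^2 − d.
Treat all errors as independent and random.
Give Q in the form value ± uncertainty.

Let p = x·s^2 = 38500. δp/p = √((1·δx/x)² + (2·δs/s)²) = √(0.00185 + 0.00608) = 0.0891, so δp = 3430.
Q = p − d: δQ = √(δp² + δd²) = √(1.18e+07 + 1.23e+05) = 3450
Q = 27200.

27200 ± 3450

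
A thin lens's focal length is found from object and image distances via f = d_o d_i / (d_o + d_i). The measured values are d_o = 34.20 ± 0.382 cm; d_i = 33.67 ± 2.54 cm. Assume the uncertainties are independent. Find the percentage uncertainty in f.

∂f/∂d_o = (d_i/(d_o+d_i))² = 0.246;  ∂f/∂d_i = (d_o/(d_o+d_i))² = 0.254
δf = √((∂f/∂d_o · δd_o)² + (∂f/∂d_i · δd_i)²) = √(0.00884 + 0.416) = 0.652 cm
f = 16.97 cm, so δf/f = 0.652/16.97 = 0.0384.

3.84%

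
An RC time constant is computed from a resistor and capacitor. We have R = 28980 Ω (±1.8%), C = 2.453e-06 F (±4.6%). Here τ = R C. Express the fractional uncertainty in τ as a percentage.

For a monomial τ ∝ R, C, fractional errors add in quadrature:
  (1·δR/R)² = (1×0.0180)² = 0.000324;  (1·δC/C)² = (1×0.0460)² = 0.00212
δτ/τ = √(0.00244) = 0.0494

4.94%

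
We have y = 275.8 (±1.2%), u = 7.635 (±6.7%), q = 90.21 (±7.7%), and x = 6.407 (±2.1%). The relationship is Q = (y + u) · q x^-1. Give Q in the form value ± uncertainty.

Let w = y + u = 283.4. δw = √(δy² + δu²) = √(11.0 + 0.262) = 3.35, so δw/w = 0.0118.
Q is then a monomial in w, q, x:
δQ/Q = √((δw/w)² + (1·δq/q)² + (-1·δx/x)²) = √(0.000140 + 0.00593 + 0.000441) = 0.0807
Q = 3991, so δQ = 0.0807 × 3991 = 322.

3991 ± 322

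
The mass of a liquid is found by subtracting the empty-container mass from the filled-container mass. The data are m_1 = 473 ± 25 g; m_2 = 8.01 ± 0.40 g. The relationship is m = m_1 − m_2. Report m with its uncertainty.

For a sum/difference, combine absolute errors in quadrature:
  (δm_1)² = 625;  (δm_2)² = 0.160
δm = √(625) = 25.0 g
m = 465 g.

465 ± 25.0 g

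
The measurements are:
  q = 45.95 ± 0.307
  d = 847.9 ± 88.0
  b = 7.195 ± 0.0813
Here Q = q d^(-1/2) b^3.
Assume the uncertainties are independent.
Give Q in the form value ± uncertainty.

587.8 ± 36.6

Relative error in a monomial: (δQ/Q)² = Σ (nᵢ · δxᵢ/xᵢ)².
  (1·δq/q)² = (1×0.00668)² = 4.46e-05;  (−½·δd/d)² = (-0.5×0.104)² = 0.00269;  (3·δb/b)² = (3×0.0113)² = 0.00115
δQ/Q = √(0.00389) = 0.0623
Q = 587.8, so δQ = 0.0623 × 587.8 = 36.6.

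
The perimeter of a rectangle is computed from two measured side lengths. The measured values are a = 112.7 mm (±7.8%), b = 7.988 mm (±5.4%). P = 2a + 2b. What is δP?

P is a linear combination, so absolute uncertainties add in quadrature:
  (2·δa)² = 309;  (2·δb)² = 0.744
δP = √(310) = 17.6 mm

17.6 mm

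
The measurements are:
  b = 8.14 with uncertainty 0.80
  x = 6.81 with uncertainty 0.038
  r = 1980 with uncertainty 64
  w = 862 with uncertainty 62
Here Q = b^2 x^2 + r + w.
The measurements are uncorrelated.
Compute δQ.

612

Let p = b^2·x^2 = 3070. δp/p = √((2·δb/b)² + (2·δx/x)²) = √(0.0386 + 0.000125) = 0.197, so δp = 605.
Q = p + r + w: δQ = √(δp² + δr² + δw²) = √(3.66e+05 + 4100 + 3840) = 612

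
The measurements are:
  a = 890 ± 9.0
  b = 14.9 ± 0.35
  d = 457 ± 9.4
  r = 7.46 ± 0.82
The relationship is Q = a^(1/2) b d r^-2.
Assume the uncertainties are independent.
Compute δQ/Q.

Since Q is a product/quotient, work with relative uncertainties:
  (½·δa/a)² = (0.5×0.0101)² = 2.56e-05;  (1·δb/b)² = (1×0.0235)² = 0.000552;  (1·δd/d)² = (1×0.0206)² = 0.000423;  (-2·δr/r)² = (-2×0.110)² = 0.0483
δQ/Q = √(0.0493) = 0.222

0.222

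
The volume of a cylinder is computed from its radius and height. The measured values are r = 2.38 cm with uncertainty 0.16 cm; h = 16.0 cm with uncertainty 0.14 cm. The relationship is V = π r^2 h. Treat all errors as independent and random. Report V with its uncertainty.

Relative error in a monomial: (δV/V)² = Σ (nᵢ · δxᵢ/xᵢ)².
  (2·δr/r)² = (2×0.0672)² = 0.0181;  (1·δh/h)² = (1×0.00875)² = 7.66e-05
δV/V = √(0.0182) = 0.135
V = 285 cm^3, so δV = 0.135 × 285 = 38.4 cm^3.

285 ± 38.4 cm^3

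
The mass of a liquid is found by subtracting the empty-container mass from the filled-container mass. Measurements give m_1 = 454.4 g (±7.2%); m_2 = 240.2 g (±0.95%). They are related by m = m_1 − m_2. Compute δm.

Sums and differences: (δm)² = Σ (cᵢ δxᵢ)².
  (δm_1)² = 1070;  (δm_2)² = 5.21
δm = √(1080) = 32.8 g

32.8 g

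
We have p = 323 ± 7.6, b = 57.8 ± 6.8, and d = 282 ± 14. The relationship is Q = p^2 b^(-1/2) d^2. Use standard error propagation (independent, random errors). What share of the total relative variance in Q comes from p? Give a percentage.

14.3%

(δQ/Q)² = (2·δp/p)² + (−½·δb/b)² + (2·δd/d)²
  p term: (2×0.0235)² = 0.00221
  b term: (-0.5×0.118)² = 0.00346
  d term: (2×0.0496)² = 0.00986
Total = 0.0155. Share from p = 0.00221/0.0155 = 0.143.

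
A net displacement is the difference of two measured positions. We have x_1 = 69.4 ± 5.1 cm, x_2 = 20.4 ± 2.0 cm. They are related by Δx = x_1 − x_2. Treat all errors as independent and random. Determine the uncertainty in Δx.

Absolute uncertainties add in quadrature for a linear combination:
  (δx_1)² = 26.0;  (δx_2)² = 4.00
δΔx = √(30.0) = 5.48 cm

5.48 cm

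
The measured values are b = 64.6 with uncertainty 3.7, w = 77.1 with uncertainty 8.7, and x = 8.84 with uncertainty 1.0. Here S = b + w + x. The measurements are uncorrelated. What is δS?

9.51

For a sum/difference, combine absolute errors in quadrature:
  (δb)² = 13.7;  (δw)² = 75.7;  (δx)² = 1.00
δS = √(90.4) = 9.51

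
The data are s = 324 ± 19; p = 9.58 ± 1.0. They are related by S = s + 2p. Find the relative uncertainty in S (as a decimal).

0.0557

S is a linear combination, so absolute uncertainties add in quadrature:
  (δs)² = 361;  (2·δp)² = 4.00
δS = √(365) = 19.1
S = 343, so δS/S = 19.1/343 = 0.0557.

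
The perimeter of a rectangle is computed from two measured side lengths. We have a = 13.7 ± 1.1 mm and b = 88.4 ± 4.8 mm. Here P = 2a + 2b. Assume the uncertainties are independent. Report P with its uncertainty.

204 ± 9.85 mm

P is a linear combination, so absolute uncertainties add in quadrature:
  (2·δa)² = 4.84;  (2·δb)² = 92.2
δP = √(97.0) = 9.85 mm
P = 204 mm.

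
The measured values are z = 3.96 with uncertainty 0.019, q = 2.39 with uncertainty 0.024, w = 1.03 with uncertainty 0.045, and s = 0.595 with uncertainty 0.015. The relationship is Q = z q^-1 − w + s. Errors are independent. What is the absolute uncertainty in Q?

0.0509

Let p = z·q^-1 = 1.66. δp/p = √((1·δz/z)² + (-1·δq/q)²) = √(2.3e-05 + 0.000101) = 0.0111, so δp = 0.0184.
Q = p − w + s: δQ = √(δp² + δw² + δs²) = √(0.000340 + 0.00202 + 0.000225) = 0.0509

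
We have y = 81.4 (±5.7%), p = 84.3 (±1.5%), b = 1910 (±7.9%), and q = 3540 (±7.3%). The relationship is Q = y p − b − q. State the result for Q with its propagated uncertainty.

Let w = y·p = 6860. δw/w = √((1·δy/y)² + (1·δp/p)²) = √(0.00325 + 0.000225) = 0.0589, so δw = 404.
Q = w − b − q: δQ = √(δw² + δb² + δq²) = √(1.64e+05 + 22800 + 66800) = 503
Q = 1410.

1410 ± 503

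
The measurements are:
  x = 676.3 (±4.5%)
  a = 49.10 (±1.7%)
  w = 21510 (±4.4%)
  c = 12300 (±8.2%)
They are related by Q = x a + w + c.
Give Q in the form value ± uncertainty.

Let p = x·a = 33210. δp/p = √((1·δx/x)² + (1·δa/a)²) = √(0.00202 + 0.000289) = 0.0481, so δp = 1600.
Q = p + w + c: δQ = √(δp² + δw² + δc²) = √(2.55e+06 + 8.96e+05 + 1.02e+06) = 2110
Q = 67020.

67020 ± 2110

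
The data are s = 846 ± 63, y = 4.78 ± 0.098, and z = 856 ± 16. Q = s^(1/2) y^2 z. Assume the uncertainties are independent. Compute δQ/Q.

For a monomial Q ∝ s^(1/2), y^2, z, fractional errors add in quadrature:
  (½·δs/s)² = (0.5×0.0745)² = 0.00139;  (2·δy/y)² = (2×0.0205)² = 0.00168;  (1·δz/z)² = (1×0.0187)² = 0.000349
δQ/Q = √(0.00342) = 0.0585

0.0585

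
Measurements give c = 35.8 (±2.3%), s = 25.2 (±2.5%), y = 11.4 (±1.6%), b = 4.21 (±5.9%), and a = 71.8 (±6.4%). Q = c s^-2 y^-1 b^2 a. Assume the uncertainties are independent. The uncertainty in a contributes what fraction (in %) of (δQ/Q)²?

19.2%

(δQ/Q)² = (1·δc/c)² + (-2·δs/s)² + (-1·δy/y)² + (2·δb/b)² + (1·δa/a)²
  c term: (1×0.0230)² = 0.000529
  s term: (-2×0.0250)² = 0.00250
  y term: (-1×0.0160)² = 0.000256
  b term: (2×0.0590)² = 0.0139
  a term: (1×0.0640)² = 0.00410
Total = 0.0213. Share from a = 0.00410/0.0213 = 0.192.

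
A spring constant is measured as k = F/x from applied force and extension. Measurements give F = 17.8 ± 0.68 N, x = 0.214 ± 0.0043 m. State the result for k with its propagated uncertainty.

83.2 ± 3.59 N/m

k is a product of powers, so relative uncertainties combine in quadrature:
  (1·δF/F)² = (1×0.0382)² = 0.00146;  (-1·δx/x)² = (-1×0.0201)² = 0.000404
δk/k = √(0.00186) = 0.0432
k = 83.2 N/m, so δk = 0.0432 × 83.2 = 3.59 N/m.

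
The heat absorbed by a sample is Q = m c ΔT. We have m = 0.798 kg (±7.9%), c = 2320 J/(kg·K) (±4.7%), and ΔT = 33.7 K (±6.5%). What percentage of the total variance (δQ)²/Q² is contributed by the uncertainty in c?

17.4%

(δQ/Q)² = (1·δm/m)² + (1·δc/c)² + (1·δΔT/ΔT)²
  m term: (1×0.0790)² = 0.00624
  c term: (1×0.0470)² = 0.00221
  ΔT term: (1×0.0650)² = 0.00423
Total = 0.0127. Share from c = 0.00221/0.0127 = 0.174.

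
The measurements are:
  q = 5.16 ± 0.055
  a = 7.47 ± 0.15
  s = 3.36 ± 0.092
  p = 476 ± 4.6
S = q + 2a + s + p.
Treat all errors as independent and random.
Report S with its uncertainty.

499 ± 4.61

Absolute uncertainties add in quadrature for a linear combination:
  (δq)² = 0.00302;  (2·δa)² = 0.0900;  (δs)² = 0.00846;  (δp)² = 21.2
δS = √(21.3) = 4.61
S = 499.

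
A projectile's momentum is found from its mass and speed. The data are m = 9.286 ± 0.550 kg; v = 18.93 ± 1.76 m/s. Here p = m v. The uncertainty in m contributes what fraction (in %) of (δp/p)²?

28.9%

(δp/p)² = (1·δm/m)² + (1·δv/v)²
  m term: (1×0.0592)² = 0.00351
  v term: (1×0.0930)² = 0.00864
Total = 0.0122. Share from m = 0.00351/0.0122 = 0.289.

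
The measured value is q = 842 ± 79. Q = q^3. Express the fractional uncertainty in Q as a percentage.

28.1%

Each factor contributes (exponent × relative error)² to (δQ/Q)²:
  (3·δq/q)² = (3×0.0938)² = 0.0792
δQ/Q = √(0.0792) = 0.281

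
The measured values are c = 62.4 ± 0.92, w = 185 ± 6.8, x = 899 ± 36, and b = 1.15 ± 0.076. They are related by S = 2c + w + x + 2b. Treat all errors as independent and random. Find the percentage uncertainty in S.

3.03%

For a sum/difference, combine absolute errors in quadrature:
  (2·δc)² = 3.39;  (δw)² = 46.2;  (δx)² = 1300;  (2·δb)² = 0.0231
δS = √(1350) = 36.7
S = 1210, so δS/S = 36.7/1210 = 0.0303.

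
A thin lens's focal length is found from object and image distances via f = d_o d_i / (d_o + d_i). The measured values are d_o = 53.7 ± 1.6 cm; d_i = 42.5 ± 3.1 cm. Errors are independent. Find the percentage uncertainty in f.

4.28%

∂f/∂d_o = (d_i/(d_o+d_i))² = 0.195;  ∂f/∂d_i = (d_o/(d_o+d_i))² = 0.312
δf = √((∂f/∂d_o · δd_o)² + (∂f/∂d_i · δd_i)²) = √(0.0975 + 0.933) = 1.02 cm
f = 23.7 cm, so δf/f = 1.02/23.7 = 0.0428.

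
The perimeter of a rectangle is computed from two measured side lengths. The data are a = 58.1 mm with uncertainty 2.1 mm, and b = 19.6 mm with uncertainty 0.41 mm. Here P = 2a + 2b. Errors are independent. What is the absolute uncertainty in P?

4.28 mm

For a sum/difference, combine absolute errors in quadrature:
  (2·δa)² = 17.6;  (2·δb)² = 0.672
δP = √(18.3) = 4.28 mm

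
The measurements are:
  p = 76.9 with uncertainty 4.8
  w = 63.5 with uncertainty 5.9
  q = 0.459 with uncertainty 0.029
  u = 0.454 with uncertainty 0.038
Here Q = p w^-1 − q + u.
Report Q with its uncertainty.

Let h = p·w^-1 = 1.21. δh/h = √((1·δp/p)² + (-1·δw/w)²) = √(0.00390 + 0.00863) = 0.112, so δh = 0.136.
Q = h − q + u: δQ = √(δh² + δq² + δu²) = √(0.0184 + 0.000841 + 0.00144) = 0.144
Q = 1.21.

1.21 ± 0.144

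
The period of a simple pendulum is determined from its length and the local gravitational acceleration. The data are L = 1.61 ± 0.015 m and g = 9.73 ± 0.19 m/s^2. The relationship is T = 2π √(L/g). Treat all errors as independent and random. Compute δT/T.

Products/powers → add relative errors in quadrature, weighted by exponent:
  (½·δL/L)² = (0.5×0.00932)² = 2.17e-05;  (−½·δg/g)² = (-0.5×0.0195)² = 9.53e-05
δT/T = √(0.000117) = 0.0108

0.0108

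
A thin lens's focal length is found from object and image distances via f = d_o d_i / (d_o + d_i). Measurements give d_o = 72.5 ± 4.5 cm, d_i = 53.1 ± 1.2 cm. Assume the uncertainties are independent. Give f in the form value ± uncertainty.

30.7 ± 0.898 cm

∂f/∂d_o = (d_i/(d_o+d_i))² = 0.179;  ∂f/∂d_i = (d_o/(d_o+d_i))² = 0.333
δf = √((∂f/∂d_o · δd_o)² + (∂f/∂d_i · δd_i)²) = √(0.647 + 0.160) = 0.898 cm
f = 30.7 cm.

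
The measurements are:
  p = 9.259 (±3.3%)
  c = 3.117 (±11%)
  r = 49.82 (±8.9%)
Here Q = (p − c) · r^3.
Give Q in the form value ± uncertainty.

Let u = p − c = 6.142. δu = √(δp² + δc²) = √(0.0934 + 0.118) = 0.459, so δu/u = 0.0748.
Q is then a monomial in u, r:
δQ/Q = √((δu/u)² + (3·δr/r)²) = √(0.00559 + 0.0713) = 0.277
Q = 759500, so δQ = 0.277 × 759500 = 2.11e+05.

(7.595 ± 2.11) × 10^5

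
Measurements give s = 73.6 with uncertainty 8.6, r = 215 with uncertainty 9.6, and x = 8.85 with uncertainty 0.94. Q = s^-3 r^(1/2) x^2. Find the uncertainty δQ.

0.00118

For a monomial Q ∝ s^-3, r^(1/2), x^2, fractional errors add in quadrature:
  (-3·δs/s)² = (-3×0.117)² = 0.123;  (½·δr/r)² = (0.5×0.0447)² = 0.000498;  (2·δx/x)² = (2×0.106)² = 0.0451
δQ/Q = √(0.169) = 0.410
Q = 0.00288, so δQ = 0.410 × 0.00288 = 0.00118.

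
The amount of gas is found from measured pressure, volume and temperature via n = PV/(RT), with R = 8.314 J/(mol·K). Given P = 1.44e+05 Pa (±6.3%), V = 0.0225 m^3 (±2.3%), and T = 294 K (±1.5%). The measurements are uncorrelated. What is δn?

Relative error in a monomial: (δn/n)² = Σ (nᵢ · δxᵢ/xᵢ)².
  (1·δP/P)² = (1×0.0630)² = 0.00397;  (1·δV/V)² = (1×0.0230)² = 0.000529;  (-1·δT/T)² = (-1×0.0150)² = 0.000225
δn/n = √(0.00472) = 0.0687
n = 1.33 mol, so δn = 0.0687 × 1.33 = 0.0911 mol.

0.0911 mol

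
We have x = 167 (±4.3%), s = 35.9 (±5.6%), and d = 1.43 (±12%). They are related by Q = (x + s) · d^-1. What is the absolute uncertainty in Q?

Let u = x + s = 203. δu = √(δx² + δs²) = √(51.6 + 4.04) = 7.46, so δu/u = 0.0368.
Q is then a monomial in u, d:
δQ/Q = √((δu/u)² + (-1·δd/d)²) = √(0.00135 + 0.0144) = 0.126
Q = 142, so δQ = 0.126 × 142 = 17.8.

17.8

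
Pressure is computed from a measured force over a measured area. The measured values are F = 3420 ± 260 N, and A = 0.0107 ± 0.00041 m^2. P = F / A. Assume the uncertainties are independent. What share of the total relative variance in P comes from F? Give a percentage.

(δP/P)² = (1·δF/F)² + (-1·δA/A)²
  F term: (1×0.0760)² = 0.00578
  A term: (-1×0.0383)² = 0.00147
Total = 0.00725. Share from F = 0.00578/0.00725 = 0.797.

79.7%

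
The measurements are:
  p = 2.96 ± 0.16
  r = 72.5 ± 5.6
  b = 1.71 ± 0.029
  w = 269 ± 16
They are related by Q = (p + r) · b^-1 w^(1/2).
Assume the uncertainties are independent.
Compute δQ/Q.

Let u = p + r = 75.5. δu = √(δp² + δr²) = √(0.0256 + 31.4) = 5.60, so δu/u = 0.0742.
Q is then a monomial in u, b, w:
δQ/Q = √((δu/u)² + (-1·δb/b)² + (½·δw/w)²) = √(0.00551 + 0.000288 + 0.000884) = 0.0818

0.0818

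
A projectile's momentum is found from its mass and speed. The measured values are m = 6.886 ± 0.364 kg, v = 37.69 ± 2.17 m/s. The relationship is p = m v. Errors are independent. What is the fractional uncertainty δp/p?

Relative error in a monomial: (δp/p)² = Σ (nᵢ · δxᵢ/xᵢ)².
  (1·δm/m)² = (1×0.0529)² = 0.00279;  (1·δv/v)² = (1×0.0576)² = 0.00331
δp/p = √(0.00611) = 0.0782

0.0782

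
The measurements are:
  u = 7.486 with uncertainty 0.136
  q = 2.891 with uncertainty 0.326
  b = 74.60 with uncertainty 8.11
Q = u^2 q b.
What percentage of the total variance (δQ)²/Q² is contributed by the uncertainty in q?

(δQ/Q)² = (2·δu/u)² + (1·δq/q)² + (1·δb/b)²
  u term: (2×0.0182)² = 0.00132
  q term: (1×0.113)² = 0.0127
  b term: (1×0.109)² = 0.0118
Total = 0.0259. Share from q = 0.0127/0.0259 = 0.492.

49.2%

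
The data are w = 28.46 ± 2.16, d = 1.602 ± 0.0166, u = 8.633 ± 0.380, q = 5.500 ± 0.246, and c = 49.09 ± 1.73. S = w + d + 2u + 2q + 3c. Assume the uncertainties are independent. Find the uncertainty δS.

5.69

Sums and differences: (δS)² = Σ (cᵢ δxᵢ)².
  (δw)² = 4.67;  (δd)² = 0.000276;  (2·δu)² = 0.578;  (2·δq)² = 0.242;  (3·δc)² = 26.9
δS = √(32.4) = 5.69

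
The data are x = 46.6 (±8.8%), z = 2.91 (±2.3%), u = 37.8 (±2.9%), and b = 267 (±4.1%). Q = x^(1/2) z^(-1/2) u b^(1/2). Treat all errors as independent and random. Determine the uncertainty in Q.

Each factor contributes (exponent × relative error)² to (δQ/Q)²:
  (½·δx/x)² = (0.5×0.0880)² = 0.00194;  (−½·δz/z)² = (-0.5×0.0230)² = 0.000132;  (1·δu/u)² = (1×0.0290)² = 0.000841;  (½·δb/b)² = (0.5×0.0410)² = 0.000420
δQ/Q = √(0.00333) = 0.0577
Q = 2470, so δQ = 0.0577 × 2470 = 143.

143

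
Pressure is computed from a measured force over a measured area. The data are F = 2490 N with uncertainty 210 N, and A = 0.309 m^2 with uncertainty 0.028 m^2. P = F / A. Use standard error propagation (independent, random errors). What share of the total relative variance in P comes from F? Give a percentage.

46.4%

(δP/P)² = (1·δF/F)² + (-1·δA/A)²
  F term: (1×0.0843)² = 0.00711
  A term: (-1×0.0906)² = 0.00821
Total = 0.0153. Share from F = 0.00711/0.0153 = 0.464.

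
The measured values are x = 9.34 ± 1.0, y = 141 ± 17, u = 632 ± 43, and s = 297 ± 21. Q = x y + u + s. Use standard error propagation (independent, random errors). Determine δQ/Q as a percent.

Let p = x·y = 1320. δp/p = √((1·δx/x)² + (1·δy/y)²) = √(0.0115 + 0.0145) = 0.161, so δp = 212.
Q = p + u + s: δQ = √(δp² + δu² + δs²) = √(45100 + 1850 + 441) = 218
Q = 2250, so δQ/Q = 218/2250 = 0.0969.

9.69%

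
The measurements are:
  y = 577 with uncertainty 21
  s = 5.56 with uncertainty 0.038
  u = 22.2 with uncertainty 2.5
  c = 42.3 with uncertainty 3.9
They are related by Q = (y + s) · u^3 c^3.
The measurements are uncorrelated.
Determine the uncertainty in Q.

2.11e+11

Let w = y + s = 583. δw = √(δy² + δs²) = √(441 + 0.00144) = 21.0, so δw/w = 0.0360.
Q is then a monomial in w, u, c:
δQ/Q = √((δw/w)² + (3·δu/u)² + (3·δc/c)²) = √(0.00130 + 0.114 + 0.0765) = 0.438
Q = 4.82e+11, so δQ = 0.438 × 4.82e+11 = 2.11e+11.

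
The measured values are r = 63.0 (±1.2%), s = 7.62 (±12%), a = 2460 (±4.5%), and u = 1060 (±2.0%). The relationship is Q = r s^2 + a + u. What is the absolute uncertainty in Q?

Let p = r·s^2 = 3660. δp/p = √((1·δr/r)² + (2·δs/s)²) = √(0.000144 + 0.0576) = 0.240, so δp = 879.
Q = p + a + u: δQ = √(δp² + δa² + δu²) = √(7.73e+05 + 12300 + 449) = 886

886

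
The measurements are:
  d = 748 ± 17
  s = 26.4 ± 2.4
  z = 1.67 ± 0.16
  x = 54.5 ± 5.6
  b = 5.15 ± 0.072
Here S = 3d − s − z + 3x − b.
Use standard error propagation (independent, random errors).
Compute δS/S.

Absolute uncertainties add in quadrature for a linear combination:
  (3·δd)² = 2600;  (δs)² = 5.76;  (δz)² = 0.0256;  (3·δx)² = 282;  (δb)² = 0.00518
δS = √(2890) = 53.7
S = 2370, so δS/S = 53.7/2370 = 0.0226.

0.0226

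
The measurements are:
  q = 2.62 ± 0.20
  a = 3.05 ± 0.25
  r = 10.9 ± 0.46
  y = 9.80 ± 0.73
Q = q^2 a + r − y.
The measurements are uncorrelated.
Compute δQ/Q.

Let p = q^2·a = 20.9. δp/p = √((2·δq/q)² + (1·δa/a)²) = √(0.0233 + 0.00672) = 0.173, so δp = 3.63.
Q = p + r − y: δQ = √(δp² + δr² + δy²) = √(13.2 + 0.212 + 0.533) = 3.73
Q = 22.0, so δQ/Q = 3.73/22.0 = 0.169.

0.169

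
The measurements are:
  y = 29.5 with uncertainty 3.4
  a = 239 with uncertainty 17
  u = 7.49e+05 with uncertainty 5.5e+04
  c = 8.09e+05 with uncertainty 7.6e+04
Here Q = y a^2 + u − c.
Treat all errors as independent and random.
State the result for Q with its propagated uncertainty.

Let p = y·a^2 = 1.69e+06. δp/p = √((1·δy/y)² + (2·δa/a)²) = √(0.0133 + 0.0202) = 0.183, so δp = 3.09e+05.
Q = p + u − c: δQ = √(δp² + δu² + δc²) = √(9.52e+10 + 3.02e+09 + 5.78e+09) = 3.22e+05
Q = 1.63e+06.

(1.63 ± 0.322) × 10^6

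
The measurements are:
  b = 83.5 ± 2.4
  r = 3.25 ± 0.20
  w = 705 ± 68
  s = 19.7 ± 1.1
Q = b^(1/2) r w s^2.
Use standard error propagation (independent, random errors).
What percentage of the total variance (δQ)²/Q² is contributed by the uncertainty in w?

36.1%

(δQ/Q)² = (½·δb/b)² + (1·δr/r)² + (1·δw/w)² + (2·δs/s)²
  b term: (0.5×0.0287)² = 0.000207
  r term: (1×0.0615)² = 0.00379
  w term: (1×0.0965)² = 0.00930
  s term: (2×0.0558)² = 0.0125
Total = 0.0258. Share from w = 0.00930/0.0258 = 0.361.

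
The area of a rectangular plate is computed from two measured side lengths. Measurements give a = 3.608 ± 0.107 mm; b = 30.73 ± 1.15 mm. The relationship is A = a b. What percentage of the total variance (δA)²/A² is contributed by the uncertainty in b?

61.4%

(δA/A)² = (1·δa/a)² + (1·δb/b)²
  a term: (1×0.0297)² = 0.000879
  b term: (1×0.0374)² = 0.00140
Total = 0.00228. Share from b = 0.00140/0.00228 = 0.614.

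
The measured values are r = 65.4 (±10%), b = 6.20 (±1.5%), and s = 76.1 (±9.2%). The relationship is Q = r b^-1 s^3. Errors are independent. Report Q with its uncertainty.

Relative error in a monomial: (δQ/Q)² = Σ (nᵢ · δxᵢ/xᵢ)².
  (1·δr/r)² = (1×0.100)² = 0.0100;  (-1·δb/b)² = (-1×0.0150)² = 0.000225;  (3·δs/s)² = (3×0.0920)² = 0.0762
δQ/Q = √(0.0864) = 0.294
Q = 4.65e+06, so δQ = 0.294 × 4.65e+06 = 1.37e+06.

(4.65 ± 1.37) × 10^6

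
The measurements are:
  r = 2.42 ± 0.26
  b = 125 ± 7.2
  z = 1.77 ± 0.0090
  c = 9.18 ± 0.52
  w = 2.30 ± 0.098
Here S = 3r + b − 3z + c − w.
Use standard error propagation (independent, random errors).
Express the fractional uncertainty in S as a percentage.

S is a linear combination, so absolute uncertainties add in quadrature:
  (3·δr)² = 0.608;  (δb)² = 51.8;  (3·δz)² = 0.000729;  (δc)² = 0.270;  (δw)² = 0.00960
δS = √(52.7) = 7.26
S = 134, so δS/S = 7.26/134 = 0.0543.

5.43%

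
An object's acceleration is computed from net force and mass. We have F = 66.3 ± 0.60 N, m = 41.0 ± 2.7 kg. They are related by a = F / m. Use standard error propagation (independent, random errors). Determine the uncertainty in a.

Since a is a product/quotient, work with relative uncertainties:
  (1·δF/F)² = (1×0.00905)² = 8.19e-05;  (-1·δm/m)² = (-1×0.0659)² = 0.00434
δa/a = √(0.00442) = 0.0665
a = 1.62 m/s^2, so δa = 0.0665 × 1.62 = 0.107 m/s^2.

0.107 m/s^2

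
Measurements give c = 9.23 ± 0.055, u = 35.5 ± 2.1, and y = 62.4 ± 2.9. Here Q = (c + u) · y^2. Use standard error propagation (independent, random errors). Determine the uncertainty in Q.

18100

Let w = c + u = 44.7. δw = √(δc² + δu²) = √(0.00302 + 4.41) = 2.10, so δw/w = 0.0470.
Q is then a monomial in w, y:
δQ/Q = √((δw/w)² + (2·δy/y)²) = √(0.00221 + 0.00864) = 0.104
Q = 1.74e+05, so δQ = 0.104 × 1.74e+05 = 18100.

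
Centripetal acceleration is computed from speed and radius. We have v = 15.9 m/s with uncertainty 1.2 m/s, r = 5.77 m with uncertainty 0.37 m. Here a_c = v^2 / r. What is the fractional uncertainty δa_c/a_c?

Relative error in a monomial: (δa_c/a_c)² = Σ (nᵢ · δxᵢ/xᵢ)².
  (2·δv/v)² = (2×0.0755)² = 0.0228;  (-1·δr/r)² = (-1×0.0641)² = 0.00411
δa_c/a_c = √(0.0269) = 0.164

0.164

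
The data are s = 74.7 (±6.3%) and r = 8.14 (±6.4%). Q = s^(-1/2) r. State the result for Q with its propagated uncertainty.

Products/powers → add relative errors in quadrature, weighted by exponent:
  (−½·δs/s)² = (-0.5×0.0630)² = 0.000992;  (1·δr/r)² = (1×0.0640)² = 0.00410
δQ/Q = √(0.00509) = 0.0713
Q = 0.942, so δQ = 0.0713 × 0.942 = 0.0672.

0.942 ± 0.0672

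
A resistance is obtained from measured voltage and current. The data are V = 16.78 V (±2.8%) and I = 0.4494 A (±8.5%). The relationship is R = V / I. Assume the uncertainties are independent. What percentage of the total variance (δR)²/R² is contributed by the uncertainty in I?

(δR/R)² = (1·δV/V)² + (-1·δI/I)²
  V term: (1×0.0280)² = 0.000784
  I term: (-1×0.0850)² = 0.00723
Total = 0.00801. Share from I = 0.00723/0.00801 = 0.902.

90.2%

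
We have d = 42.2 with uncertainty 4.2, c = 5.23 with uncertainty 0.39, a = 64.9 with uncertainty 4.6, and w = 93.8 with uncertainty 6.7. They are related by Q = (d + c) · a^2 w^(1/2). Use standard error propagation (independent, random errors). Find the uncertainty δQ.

Let u = d + c = 47.4. δu = √(δd² + δc²) = √(17.6 + 0.152) = 4.22, so δu/u = 0.0889.
Q is then a monomial in u, a, w:
δQ/Q = √((δu/u)² + (2·δa/a)² + (½·δw/w)²) = √(0.00791 + 0.0201 + 0.00128) = 0.171
Q = 1.93e+06, so δQ = 0.171 × 1.93e+06 = 3.31e+05.

3.31e+05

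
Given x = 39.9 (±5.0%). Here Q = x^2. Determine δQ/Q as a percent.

10.0%

Q ∝ x^2, so δQ/Q = |2| · δx/x = 2 × 0.0500 = 0.100.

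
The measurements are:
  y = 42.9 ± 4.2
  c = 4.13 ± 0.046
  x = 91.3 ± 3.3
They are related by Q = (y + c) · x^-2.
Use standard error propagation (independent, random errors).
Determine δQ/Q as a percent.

11.5%

Let u = y + c = 47.0. δu = √(δy² + δc²) = √(17.6 + 0.00212) = 4.20, so δu/u = 0.0893.
Q is then a monomial in u, x:
δQ/Q = √((δu/u)² + (-2·δx/x)²) = √(0.00798 + 0.00523) = 0.115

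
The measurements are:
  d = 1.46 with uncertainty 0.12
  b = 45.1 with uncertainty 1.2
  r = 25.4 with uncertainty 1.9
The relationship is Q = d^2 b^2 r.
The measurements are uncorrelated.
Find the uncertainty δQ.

For a monomial Q ∝ d^2, b^2, r, fractional errors add in quadrature:
  (2·δd/d)² = (2×0.0822)² = 0.0270;  (2·δb/b)² = (2×0.0266)² = 0.00283;  (1·δr/r)² = (1×0.0748)² = 0.00560
δQ/Q = √(0.0354) = 0.188
Q = 1.1e+05, so δQ = 0.188 × 1.1e+05 = 20700.

20700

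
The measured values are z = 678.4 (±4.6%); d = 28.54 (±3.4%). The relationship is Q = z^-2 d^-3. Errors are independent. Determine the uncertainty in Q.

Products/powers → add relative errors in quadrature, weighted by exponent:
  (-2·δz/z)² = (-2×0.0460)² = 0.00846;  (-3·δd/d)² = (-3×0.0340)² = 0.0104
δQ/Q = √(0.0189) = 0.137
Q = 9.347e-11, so δQ = 0.137 × 9.347e-11 = 1.28e-11.

1.28e-11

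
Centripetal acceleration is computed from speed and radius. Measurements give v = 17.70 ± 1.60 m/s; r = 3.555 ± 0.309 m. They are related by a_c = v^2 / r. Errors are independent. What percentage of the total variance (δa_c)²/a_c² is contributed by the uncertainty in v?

81.2%

(δa_c/a_c)² = (2·δv/v)² + (-1·δr/r)²
  v term: (2×0.0904)² = 0.0327
  r term: (-1×0.0869)² = 0.00756
Total = 0.0402. Share from v = 0.0327/0.0402 = 0.812.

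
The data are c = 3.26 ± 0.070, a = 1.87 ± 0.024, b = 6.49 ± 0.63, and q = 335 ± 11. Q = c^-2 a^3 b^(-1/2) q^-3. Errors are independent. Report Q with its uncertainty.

(6.42 ± 0.797) × 10^-9

Relative error in a monomial: (δQ/Q)² = Σ (nᵢ · δxᵢ/xᵢ)².
  (-2·δc/c)² = (-2×0.0215)² = 0.00184;  (3·δa/a)² = (3×0.0128)² = 0.00148;  (−½·δb/b)² = (-0.5×0.0971)² = 0.00236;  (-3·δq/q)² = (-3×0.0328)² = 0.00970
δQ/Q = √(0.0154) = 0.124
Q = 6.42e-09, so δQ = 0.124 × 6.42e-09 = 7.97e-10.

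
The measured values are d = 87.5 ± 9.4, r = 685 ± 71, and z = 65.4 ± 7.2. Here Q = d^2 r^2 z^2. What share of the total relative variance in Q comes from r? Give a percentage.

31.2%

(δQ/Q)² = (2·δd/d)² + (2·δr/r)² + (2·δz/z)²
  d term: (2×0.107)² = 0.0462
  r term: (2×0.104)² = 0.0430
  z term: (2×0.110)² = 0.0485
Total = 0.138. Share from r = 0.0430/0.138 = 0.312.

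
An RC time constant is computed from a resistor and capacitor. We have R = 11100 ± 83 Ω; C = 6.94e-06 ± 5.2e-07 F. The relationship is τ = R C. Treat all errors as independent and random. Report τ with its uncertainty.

0.0770 ± 0.00580 s

For a monomial τ ∝ R, C, fractional errors add in quadrature:
  (1·δR/R)² = (1×0.00748)² = 5.59e-05;  (1·δC/C)² = (1×0.0749)² = 0.00561
δτ/τ = √(0.00567) = 0.0753
τ = 0.0770 s, so δτ = 0.0753 × 0.0770 = 0.00580 s.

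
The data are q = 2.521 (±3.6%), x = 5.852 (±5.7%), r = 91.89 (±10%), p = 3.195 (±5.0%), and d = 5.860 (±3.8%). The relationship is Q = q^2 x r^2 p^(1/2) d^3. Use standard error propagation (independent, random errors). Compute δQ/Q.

Since Q is a product/quotient, work with relative uncertainties:
  (2·δq/q)² = (2×0.0360)² = 0.00518;  (1·δx/x)² = (1×0.0570)² = 0.00325;  (2·δr/r)² = (2×0.100)² = 0.0400;  (½·δp/p)² = (0.5×0.0500)² = 0.000625;  (3·δd/d)² = (3×0.0380)² = 0.0130
δQ/Q = √(0.0621) = 0.249

0.249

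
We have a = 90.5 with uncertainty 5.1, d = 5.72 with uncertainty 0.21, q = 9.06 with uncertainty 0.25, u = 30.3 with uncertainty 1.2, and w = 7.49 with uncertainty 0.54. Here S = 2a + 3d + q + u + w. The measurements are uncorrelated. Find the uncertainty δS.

Absolute uncertainties add in quadrature for a linear combination:
  (2·δa)² = 104;  (3·δd)² = 0.397;  (δq)² = 0.0625;  (δu)² = 1.44;  (δw)² = 0.292
δS = √(106) = 10.3

10.3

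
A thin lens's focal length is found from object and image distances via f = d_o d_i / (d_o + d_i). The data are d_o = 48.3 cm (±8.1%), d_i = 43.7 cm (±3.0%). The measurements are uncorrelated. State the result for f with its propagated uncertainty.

22.9 ± 0.954 cm

∂f/∂d_o = (d_i/(d_o+d_i))² = 0.226;  ∂f/∂d_i = (d_o/(d_o+d_i))² = 0.276
δf = √((∂f/∂d_o · δd_o)² + (∂f/∂d_i · δd_i)²) = √(0.779 + 0.131) = 0.954 cm
f = 22.9 cm.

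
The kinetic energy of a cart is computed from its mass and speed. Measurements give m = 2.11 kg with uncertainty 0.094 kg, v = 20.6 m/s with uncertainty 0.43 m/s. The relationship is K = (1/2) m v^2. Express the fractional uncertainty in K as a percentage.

For a monomial K ∝ m, v^2, fractional errors add in quadrature:
  (1·δm/m)² = (1×0.0445)² = 0.00198;  (2·δv/v)² = (2×0.0209)² = 0.00174
δK/K = √(0.00373) = 0.0611

6.11%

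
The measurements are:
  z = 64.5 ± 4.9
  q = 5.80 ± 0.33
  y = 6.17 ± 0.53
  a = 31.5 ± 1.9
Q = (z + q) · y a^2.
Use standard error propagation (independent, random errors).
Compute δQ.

Let u = z + q = 70.3. δu = √(δz² + δq²) = √(24.0 + 0.109) = 4.91, so δu/u = 0.0699.
Q is then a monomial in u, y, a:
δQ/Q = √((δu/u)² + (1·δy/y)² + (2·δa/a)²) = √(0.00488 + 0.00738 + 0.0146) = 0.164
Q = 4.3e+05, so δQ = 0.164 × 4.3e+05 = 70500.

70500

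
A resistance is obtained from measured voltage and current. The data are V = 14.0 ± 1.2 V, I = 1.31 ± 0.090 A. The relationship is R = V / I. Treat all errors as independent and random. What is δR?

Relative error in a monomial: (δR/R)² = Σ (nᵢ · δxᵢ/xᵢ)².
  (1·δV/V)² = (1×0.0857)² = 0.00735;  (-1·δI/I)² = (-1×0.0687)² = 0.00472
δR/R = √(0.0121) = 0.110
R = 10.7 Ω, so δR = 0.110 × 10.7 = 1.17 Ω.

1.17 Ω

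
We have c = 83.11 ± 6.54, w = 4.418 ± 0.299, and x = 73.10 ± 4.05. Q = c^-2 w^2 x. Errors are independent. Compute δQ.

0.0444

For a monomial Q ∝ c^-2, w^2, x, fractional errors add in quadrature:
  (-2·δc/c)² = (-2×0.0787)² = 0.0248;  (2·δw/w)² = (2×0.0677)² = 0.0183;  (1·δx/x)² = (1×0.0554)² = 0.00307
δQ/Q = √(0.0462) = 0.215
Q = 0.2066, so δQ = 0.215 × 0.2066 = 0.0444.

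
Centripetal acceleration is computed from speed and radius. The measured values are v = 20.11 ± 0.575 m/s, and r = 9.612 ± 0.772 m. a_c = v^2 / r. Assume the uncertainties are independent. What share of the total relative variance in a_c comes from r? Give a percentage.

66.4%

(δa_c/a_c)² = (2·δv/v)² + (-1·δr/r)²
  v term: (2×0.0286)² = 0.00327
  r term: (-1×0.0803)² = 0.00645
Total = 0.00972. Share from r = 0.00645/0.00972 = 0.664.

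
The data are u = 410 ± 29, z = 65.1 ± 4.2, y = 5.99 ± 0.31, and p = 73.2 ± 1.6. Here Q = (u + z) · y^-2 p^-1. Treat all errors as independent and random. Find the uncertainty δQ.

Let w = u + z = 475. δw = √(δu² + δz²) = √(841 + 17.6) = 29.3, so δw/w = 0.0617.
Q is then a monomial in w, y, p:
δQ/Q = √((δw/w)² + (-2·δy/y)² + (-1·δp/p)²) = √(0.00380 + 0.0107 + 0.000478) = 0.122
Q = 0.181, so δQ = 0.122 × 0.181 = 0.0222.

0.0222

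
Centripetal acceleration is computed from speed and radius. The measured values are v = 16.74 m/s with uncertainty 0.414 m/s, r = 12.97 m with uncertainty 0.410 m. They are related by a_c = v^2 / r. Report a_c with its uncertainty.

Since a_c is a product/quotient, work with relative uncertainties:
  (2·δv/v)² = (2×0.0247)² = 0.00245;  (-1·δr/r)² = (-1×0.0316)² = 0.000999
δa_c/a_c = √(0.00345) = 0.0587
a_c = 21.61 m/s^2, so δa_c = 0.0587 × 21.61 = 1.27 m/s^2.

21.61 ± 1.27 m/s^2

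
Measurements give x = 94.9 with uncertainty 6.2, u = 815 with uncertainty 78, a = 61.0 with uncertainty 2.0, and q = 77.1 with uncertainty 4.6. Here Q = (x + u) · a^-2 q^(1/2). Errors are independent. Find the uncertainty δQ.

Let w = x + u = 910. δw = √(δx² + δu²) = √(38.4 + 6080) = 78.2, so δw/w = 0.0860.
Q is then a monomial in w, a, q:
δQ/Q = √((δw/w)² + (-2·δa/a)² + (½·δq/q)²) = √(0.00739 + 0.00430 + 0.000890) = 0.112
Q = 2.15, so δQ = 0.112 × 2.15 = 0.241.

0.241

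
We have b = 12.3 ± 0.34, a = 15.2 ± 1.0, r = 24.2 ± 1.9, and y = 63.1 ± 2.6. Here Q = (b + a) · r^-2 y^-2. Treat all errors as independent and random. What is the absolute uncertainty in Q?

2.14e-06

Let u = b + a = 27.5. δu = √(δb² + δa²) = √(0.116 + 1.00) = 1.06, so δu/u = 0.0384.
Q is then a monomial in u, r, y:
δQ/Q = √((δu/u)² + (-2·δr/r)² + (-2·δy/y)²) = √(0.00148 + 0.0247 + 0.00679) = 0.181
Q = 1.18e-05, so δQ = 0.181 × 1.18e-05 = 2.14e-06.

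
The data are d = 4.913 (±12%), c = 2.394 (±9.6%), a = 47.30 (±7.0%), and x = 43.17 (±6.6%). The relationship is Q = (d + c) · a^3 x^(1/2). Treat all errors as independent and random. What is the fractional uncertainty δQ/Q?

0.230

Let u = d + c = 7.307. δu = √(δd² + δc²) = √(0.348 + 0.0528) = 0.633, so δu/u = 0.0866.
Q is then a monomial in u, a, x:
δQ/Q = √((δu/u)² + (3·δa/a)² + (½·δx/x)²) = √(0.00750 + 0.0441 + 0.00109) = 0.230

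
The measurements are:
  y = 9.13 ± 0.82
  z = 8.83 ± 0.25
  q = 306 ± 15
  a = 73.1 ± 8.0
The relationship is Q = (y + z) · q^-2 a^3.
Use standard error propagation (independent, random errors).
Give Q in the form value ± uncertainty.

74.9 ± 25.9

Let u = y + z = 18.0. δu = √(δy² + δz²) = √(0.672 + 0.0625) = 0.857, so δu/u = 0.0477.
Q is then a monomial in u, q, a:
δQ/Q = √((δu/u)² + (-2·δq/q)² + (3·δa/a)²) = √(0.00228 + 0.00961 + 0.108) = 0.346
Q = 74.9, so δQ = 0.346 × 74.9 = 25.9.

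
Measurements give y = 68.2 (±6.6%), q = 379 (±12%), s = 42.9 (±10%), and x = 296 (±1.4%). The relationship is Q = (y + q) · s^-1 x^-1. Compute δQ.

Let u = y + q = 447. δu = √(δy² + δq²) = √(20.3 + 2070) = 45.7, so δu/u = 0.102.
Q is then a monomial in u, s, x:
δQ/Q = √((δu/u)² + (-1·δs/s)² + (-1·δx/x)²) = √(0.0104 + 0.0100 + 0.000196) = 0.144
Q = 0.0352, so δQ = 0.144 × 0.0352 = 0.00506.

0.00506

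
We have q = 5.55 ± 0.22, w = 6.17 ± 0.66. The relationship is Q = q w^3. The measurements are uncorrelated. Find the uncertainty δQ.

Relative error in a monomial: (δQ/Q)² = Σ (nᵢ · δxᵢ/xᵢ)².
  (1·δq/q)² = (1×0.0396)² = 0.00157;  (3·δw/w)² = (3×0.107)² = 0.103
δQ/Q = √(0.105) = 0.323
Q = 1300, so δQ = 0.323 × 1300 = 422.

422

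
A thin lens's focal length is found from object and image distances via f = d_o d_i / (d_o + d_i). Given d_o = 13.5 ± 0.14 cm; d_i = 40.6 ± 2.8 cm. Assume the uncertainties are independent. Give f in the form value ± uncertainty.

∂f/∂d_o = (d_i/(d_o+d_i))² = 0.563;  ∂f/∂d_i = (d_o/(d_o+d_i))² = 0.0623
δf = √((∂f/∂d_o · δd_o)² + (∂f/∂d_i · δd_i)²) = √(0.00622 + 0.0304) = 0.191 cm
f = 10.1 cm.

10.1 ± 0.191 cm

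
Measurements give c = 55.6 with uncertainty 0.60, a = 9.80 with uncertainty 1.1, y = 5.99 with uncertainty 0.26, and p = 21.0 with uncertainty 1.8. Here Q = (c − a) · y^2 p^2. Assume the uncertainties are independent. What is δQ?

1.41e+05

Let u = c − a = 45.8. δu = √(δc² + δa²) = √(0.360 + 1.21) = 1.25, so δu/u = 0.0274.
Q is then a monomial in u, y, p:
δQ/Q = √((δu/u)² + (2·δy/y)² + (2·δp/p)²) = √(0.000748 + 0.00754 + 0.0294) = 0.194
Q = 7.25e+05, so δQ = 0.194 × 7.25e+05 = 1.41e+05.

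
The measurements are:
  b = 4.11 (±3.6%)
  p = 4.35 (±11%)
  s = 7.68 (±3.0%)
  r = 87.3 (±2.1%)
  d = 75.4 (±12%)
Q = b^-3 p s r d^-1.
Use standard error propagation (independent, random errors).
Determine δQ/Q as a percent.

Since Q is a product/quotient, work with relative uncertainties:
  (-3·δb/b)² = (-3×0.0360)² = 0.0117;  (1·δp/p)² = (1×0.110)² = 0.0121;  (1·δs/s)² = (1×0.0300)² = 0.000900;  (1·δr/r)² = (1×0.0210)² = 0.000441;  (-1·δd/d)² = (-1×0.120)² = 0.0144
δQ/Q = √(0.0395) = 0.199

19.9%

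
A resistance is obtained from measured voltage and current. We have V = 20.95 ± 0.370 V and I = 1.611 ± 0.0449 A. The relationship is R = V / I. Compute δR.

0.429 Ω

Each factor contributes (exponent × relative error)² to (δR/R)²:
  (1·δV/V)² = (1×0.0177)² = 0.000312;  (-1·δI/I)² = (-1×0.0279)² = 0.000777
δR/R = √(0.00109) = 0.0330
R = 13.00 Ω, so δR = 0.0330 × 13.00 = 0.429 Ω.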